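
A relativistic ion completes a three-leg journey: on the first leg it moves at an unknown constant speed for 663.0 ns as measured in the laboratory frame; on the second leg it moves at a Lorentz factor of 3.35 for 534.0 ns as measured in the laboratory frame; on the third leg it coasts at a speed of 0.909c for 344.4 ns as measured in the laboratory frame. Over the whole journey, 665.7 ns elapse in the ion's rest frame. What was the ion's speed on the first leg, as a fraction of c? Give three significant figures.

β = 0.837

Leg 1: speed unknown; τ_1 = 663.0/γ_1.
Leg 2: γ = 3.35; τ_2 = 534.0/3.350 = 159.4 ns.
Leg 3: γ = 1/√(1 − 0.909²) = 1/√0.1737 = 2.399; τ_3 = 344.4/2.399 = 143.5 ns.
Total proper time: τ_1 + 159.4 + 143.5 = 665.7, so τ_1 = 665.7 − 302.9 = 362.8 ns.
γ_1 = 663.0/362.8 = 1.828; β = √(1 − 1/γ²) = √0.7006.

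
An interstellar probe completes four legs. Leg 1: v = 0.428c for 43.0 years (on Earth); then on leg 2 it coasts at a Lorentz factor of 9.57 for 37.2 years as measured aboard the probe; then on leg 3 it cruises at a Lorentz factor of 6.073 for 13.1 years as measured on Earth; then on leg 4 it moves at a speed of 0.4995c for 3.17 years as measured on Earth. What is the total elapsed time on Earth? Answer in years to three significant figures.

Leg 1: 43.0 years is already measured on Earth.
Leg 2: γ = 9.57; Δt_2 = 9.570 × 37.2 = 356.0 years.
Leg 3: 13.1 years is already measured on Earth.
Leg 4: 3.17 years is already measured on Earth.
Total: 43.00 + 356.0 + 13.10 + 3.170 years.

Δt = 415 years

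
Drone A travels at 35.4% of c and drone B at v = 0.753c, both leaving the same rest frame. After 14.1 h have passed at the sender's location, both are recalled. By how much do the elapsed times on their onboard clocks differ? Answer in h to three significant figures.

|τ_A − τ_B| = 3.91 h

A: β = 0.354; γ = 1/√(1 − 0.354²) = 1/√0.8747 = 1.069; τ_A = 14.1/1.069 = 13.19 h.
B: γ = 1/√(1 − 0.753²) = 1/√0.4330 = 1.520; τ_B = 14.1/1.520 = 9.278 h.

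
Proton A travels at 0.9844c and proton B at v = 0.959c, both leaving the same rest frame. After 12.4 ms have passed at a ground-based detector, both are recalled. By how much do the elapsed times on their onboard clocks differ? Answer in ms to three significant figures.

|τ_A − τ_B| = 1.33 ms

A: γ = 1/√(1 − 0.9844²) = 1/√0.03096 = 5.684; τ_A = 12.4/5.684 = 2.182 ms.
B: γ = 1/√(1 − 0.959²) = 1/√0.08032 = 3.529; τ_B = 12.4/3.529 = 3.514 ms.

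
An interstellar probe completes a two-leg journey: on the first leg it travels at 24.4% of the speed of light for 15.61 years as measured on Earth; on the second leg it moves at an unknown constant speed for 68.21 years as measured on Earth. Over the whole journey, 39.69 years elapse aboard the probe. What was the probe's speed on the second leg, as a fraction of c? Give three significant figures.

Leg 1: β = 0.244; γ = 1/√(1 − 0.244²) = 1/√0.9405 = 1.031; τ_1 = 15.61/1.031 = 15.14 years.
Leg 2: speed unknown; τ_2 = 68.21/γ_2.
Total proper time: 15.14 + τ_2 = 39.69, so τ_2 = 39.69 − 15.14 = 24.55 years.
γ_2 = 68.21/24.55 = 2.778; β = √(1 − 1/γ²) = √0.8704.

β = 0.933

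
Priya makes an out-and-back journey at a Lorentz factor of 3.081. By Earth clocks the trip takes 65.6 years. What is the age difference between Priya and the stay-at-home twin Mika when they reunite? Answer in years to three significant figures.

γ = 3.081
Priya's elapsed proper time: τ = 65.6/3.081 = 21.29 years.
Age gap = Δt − τ = 65.6 − 21.29 years.

Δt − τ = 44.3 years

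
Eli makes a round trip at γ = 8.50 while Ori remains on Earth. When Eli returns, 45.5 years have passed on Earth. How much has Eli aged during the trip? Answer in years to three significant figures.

γ = 8.50
Eli's clock measures proper time along the trip: τ = Δt/γ = 45.5/8.500 years.

τ = 5.35 years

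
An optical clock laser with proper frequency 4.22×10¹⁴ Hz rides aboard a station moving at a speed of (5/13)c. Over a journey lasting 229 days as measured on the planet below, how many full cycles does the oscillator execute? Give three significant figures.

γ = 1/√(1 − (5/13)²) = 13/12 ≈ 1.083
The oscillator's own cycle count is N = f × τ where τ is the proper time aboard the station. τ = Δt/γ = 229/1.083 = 211.4 days = 1.826×10⁷ s.
N = 4.22×10¹⁴ × 1.826×10⁷ = 7.707×10²¹.

N = 7.71×10²¹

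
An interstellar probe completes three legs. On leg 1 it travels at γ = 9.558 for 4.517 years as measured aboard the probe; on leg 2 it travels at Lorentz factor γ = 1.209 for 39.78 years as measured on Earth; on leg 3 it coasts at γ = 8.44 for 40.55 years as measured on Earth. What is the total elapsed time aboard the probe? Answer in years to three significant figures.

Leg 1: 4.517 years is already measured aboard the probe.
Leg 2: γ = 1.209; τ_2 = 39.78/1.209 = 32.90 years.
Leg 3: γ = 8.44; τ_3 = 40.55/8.440 = 4.805 years.
Total: 4.517 + 32.90 + 4.805 years.

τ = 42.2 years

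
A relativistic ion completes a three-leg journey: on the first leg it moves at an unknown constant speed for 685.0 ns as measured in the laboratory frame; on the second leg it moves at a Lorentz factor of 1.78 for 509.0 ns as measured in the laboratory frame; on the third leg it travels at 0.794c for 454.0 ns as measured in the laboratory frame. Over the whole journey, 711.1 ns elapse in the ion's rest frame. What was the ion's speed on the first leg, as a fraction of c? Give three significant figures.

β = 0.976

Leg 1: speed unknown; τ_1 = 685.0/γ_1.
Leg 2: γ = 1.78; τ_2 = 509.0/1.780 = 286.0 ns.
Leg 3: γ = 1/√(1 − 0.794²) = 1/√0.3696 = 1.645; τ_3 = 454.0/1.645 = 276.0 ns.
Total proper time: τ_1 + 286.0 + 276.0 = 711.1, so τ_1 = 711.1 − 561.9 = 149.2 ns.
γ_1 = 685.0/149.2 = 4.593; β = √(1 − 1/γ²) = √0.9526.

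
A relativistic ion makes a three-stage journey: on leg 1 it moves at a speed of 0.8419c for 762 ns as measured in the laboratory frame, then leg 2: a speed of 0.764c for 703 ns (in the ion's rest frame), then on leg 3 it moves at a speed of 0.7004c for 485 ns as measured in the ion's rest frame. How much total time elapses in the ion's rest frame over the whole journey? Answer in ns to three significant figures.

Leg 1: γ = 1/√(1 − 0.8419²) = 1/√0.2912 = 1.853; τ_1 = 762/1.853 = 411.2 ns.
Leg 2: 703 ns is already measured in the ion's rest frame.
Leg 3: 485 ns is already measured in the ion's rest frame.
Total: 411.2 + 703.0 + 485.0 ns.

τ = 1600 ns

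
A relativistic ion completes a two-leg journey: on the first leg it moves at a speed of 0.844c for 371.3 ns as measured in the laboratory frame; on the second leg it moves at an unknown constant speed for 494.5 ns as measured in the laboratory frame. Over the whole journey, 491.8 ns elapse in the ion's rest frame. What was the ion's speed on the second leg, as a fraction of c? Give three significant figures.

β = 0.806

Leg 1: γ = 1/√(1 − 0.844²) = 1/√0.2877 = 1.864; τ_1 = 371.3/1.864 = 199.1 ns.
Leg 2: speed unknown; τ_2 = 494.5/γ_2.
Total proper time: 199.1 + τ_2 = 491.8, so τ_2 = 491.8 − 199.1 = 292.7 ns.
γ_2 = 494.5/292.7 = 1.690; β = √(1 − 1/γ²) = √0.6497.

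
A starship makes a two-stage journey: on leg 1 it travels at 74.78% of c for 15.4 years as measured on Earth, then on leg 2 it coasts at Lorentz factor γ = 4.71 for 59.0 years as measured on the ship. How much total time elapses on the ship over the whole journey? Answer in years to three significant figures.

Leg 1: β = 0.7478; γ = 1/√(1 − 0.7478²) = 1/√0.4408 = 1.506; τ_1 = 15.4/1.506 = 10.22 years.
Leg 2: 59.0 years is already measured on the ship.
Total: 10.22 + 59.00 years.

τ = 69.2 years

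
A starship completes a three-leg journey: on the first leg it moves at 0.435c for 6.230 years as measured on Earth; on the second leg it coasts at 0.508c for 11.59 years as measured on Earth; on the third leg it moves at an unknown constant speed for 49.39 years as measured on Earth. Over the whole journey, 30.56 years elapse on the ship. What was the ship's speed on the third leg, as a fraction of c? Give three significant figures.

β = 0.953

Leg 1: γ = 1/√(1 − 0.435²) = 1/√0.8108 = 1.111; τ_1 = 6.230/1.111 = 5.610 years.
Leg 2: γ = 1/√(1 − 0.508²) = 1/√0.7419 = 1.161; τ_2 = 11.59/1.161 = 9.983 years.
Leg 3: speed unknown; τ_3 = 49.39/γ_3.
Total proper time: 5.610 + 9.983 + τ_3 = 30.56, so τ_3 = 30.56 − 15.59 = 14.97 years.
γ_3 = 49.39/14.97 = 3.300; β = √(1 − 1/γ²) = √0.9082.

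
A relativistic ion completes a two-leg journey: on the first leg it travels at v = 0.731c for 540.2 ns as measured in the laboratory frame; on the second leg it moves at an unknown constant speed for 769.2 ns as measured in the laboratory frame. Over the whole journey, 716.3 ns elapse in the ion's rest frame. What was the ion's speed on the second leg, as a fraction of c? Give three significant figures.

Leg 1: γ = 1/√(1 − 0.731²) = 1/√0.4656 = 1.465; τ_1 = 540.2/1.465 = 368.6 ns.
Leg 2: speed unknown; τ_2 = 769.2/γ_2.
Total proper time: 368.6 + τ_2 = 716.3, so τ_2 = 716.3 − 368.6 = 347.7 ns.
γ_2 = 769.2/347.7 = 2.212; β = √(1 − 1/γ²) = √0.7957.

β = 0.892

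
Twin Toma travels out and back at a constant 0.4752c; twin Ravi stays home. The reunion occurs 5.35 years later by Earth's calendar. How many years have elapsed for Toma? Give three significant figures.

γ = 1/√(1 − 0.4752²) = 1/√0.7742 = 1.137
Toma's clock measures proper time along the trip: τ = Δt/γ = 5.35/1.137 years.

τ = 4.71 years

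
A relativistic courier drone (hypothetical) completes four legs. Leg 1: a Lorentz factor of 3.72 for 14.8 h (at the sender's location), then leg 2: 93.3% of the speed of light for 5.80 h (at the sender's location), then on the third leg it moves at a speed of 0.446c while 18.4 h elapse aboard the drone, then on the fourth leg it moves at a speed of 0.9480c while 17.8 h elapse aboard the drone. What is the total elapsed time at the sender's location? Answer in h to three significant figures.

Leg 1: 14.8 h is already measured at the sender's location.
Leg 2: 5.80 h is already measured at the sender's location.
Leg 3: γ = 1/√(1 − 0.446²) = 1/√0.8011 = 1.117; Δt_3 = 1.117 × 18.4 = 20.56 h.
Leg 4: γ = 1/√(1 − 0.9480²) = 1/√0.1013 = 3.142; Δt_4 = 3.142 × 17.8 = 55.93 h.
Total: 14.80 + 5.800 + 20.56 + 55.93 h.

Δt = 97.1 h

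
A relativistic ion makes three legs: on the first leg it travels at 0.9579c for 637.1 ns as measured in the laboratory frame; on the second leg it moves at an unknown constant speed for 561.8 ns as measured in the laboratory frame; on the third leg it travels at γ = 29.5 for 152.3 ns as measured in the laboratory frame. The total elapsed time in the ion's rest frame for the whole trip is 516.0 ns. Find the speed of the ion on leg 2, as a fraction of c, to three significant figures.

Leg 1: γ = 1/√(1 − 0.9579²) = 1/√0.08243 = 3.483; τ_1 = 637.1/3.483 = 182.9 ns.
Leg 2: speed unknown; τ_2 = 561.8/γ_2.
Leg 3: γ = 29.5; τ_3 = 152.3/29.50 = 5.163 ns.
Total proper time: 182.9 + τ_2 + 5.163 = 516.0, so τ_2 = 516.0 − 188.1 = 327.9 ns.
γ_2 = 561.8/327.9 = 1.713; β = √(1 − 1/γ²) = √0.6593.

β = 0.812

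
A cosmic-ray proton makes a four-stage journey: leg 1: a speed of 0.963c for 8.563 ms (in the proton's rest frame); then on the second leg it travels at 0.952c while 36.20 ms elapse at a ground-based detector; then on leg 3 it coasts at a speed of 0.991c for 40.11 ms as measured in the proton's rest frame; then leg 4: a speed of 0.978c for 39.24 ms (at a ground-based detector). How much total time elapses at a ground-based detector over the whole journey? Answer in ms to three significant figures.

Leg 1: γ = 1/√(1 − 0.963²) = 1/√0.07263 = 3.711; Δt_1 = 3.711 × 8.563 = 31.77 ms.
Leg 2: 36.20 ms is already measured at a ground-based detector.
Leg 3: γ = 1/√(1 − 0.991²) = 1/√0.01792 = 7.470; Δt_3 = 7.470 × 40.11 = 299.6 ms.
Leg 4: 39.24 ms is already measured at a ground-based detector.
Total: 31.77 + 36.20 + 299.6 + 39.24 ms.

Δt = 407 ms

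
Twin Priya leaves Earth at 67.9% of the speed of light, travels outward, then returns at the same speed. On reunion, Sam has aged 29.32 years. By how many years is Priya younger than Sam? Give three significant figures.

β = 0.679; γ = 1/√(1 − 0.679²) = 1/√0.5390 = 1.362
Priya's elapsed proper time: τ = 29.32/1.362 = 21.52 years.
Age gap = Δt − τ = 29.32 − 21.52 years.

Δt − τ = 7.80 years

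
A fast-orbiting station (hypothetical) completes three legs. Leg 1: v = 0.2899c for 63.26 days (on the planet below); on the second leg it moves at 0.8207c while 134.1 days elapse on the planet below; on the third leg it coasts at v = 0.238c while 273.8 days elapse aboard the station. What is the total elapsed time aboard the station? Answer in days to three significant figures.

τ = 411 days

Leg 1: γ = 1/√(1 − 0.2899²) = 1/√0.9160 = 1.045; τ_1 = 63.26/1.045 = 60.54 days.
Leg 2: γ = 1/√(1 − 0.8207²) = 1/√0.3265 = 1.750; τ_2 = 134.1/1.750 = 76.62 days.
Leg 3: 273.8 days is already measured aboard the station.
Total: 60.54 + 76.62 + 273.8 days.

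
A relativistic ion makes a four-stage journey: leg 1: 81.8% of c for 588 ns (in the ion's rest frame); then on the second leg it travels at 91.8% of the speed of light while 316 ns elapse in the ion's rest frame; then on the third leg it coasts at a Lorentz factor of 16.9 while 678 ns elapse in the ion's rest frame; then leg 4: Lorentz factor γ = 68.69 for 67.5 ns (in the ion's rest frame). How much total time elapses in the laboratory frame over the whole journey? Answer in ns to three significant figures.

Leg 1: β = 0.818; γ = 1/√(1 − 0.818²) = 1/√0.3309 = 1.738; Δt_1 = 1.738 × 588 = 1022 ns.
Leg 2: β = 0.918; γ = 1/√(1 − 0.918²) = 1/√0.1573 = 2.522; Δt_2 = 2.522 × 316 = 796.8 ns.
Leg 3: γ = 16.9; Δt_3 = 16.90 × 678 = 1.146×10⁴ ns.
Leg 4: γ = 68.69; Δt_4 = 68.69 × 67.5 = 4637 ns.
Total: 1022 + 796.8 + 1.146×10⁴ + 4637 ns.

Δt = 1.79×10⁴ ns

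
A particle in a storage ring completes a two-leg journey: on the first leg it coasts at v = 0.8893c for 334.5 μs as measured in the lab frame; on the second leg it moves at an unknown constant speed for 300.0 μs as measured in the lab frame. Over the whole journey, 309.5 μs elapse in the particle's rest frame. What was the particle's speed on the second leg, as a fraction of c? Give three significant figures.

β = 0.853

Leg 1: γ = 1/√(1 − 0.8893²) = 1/√0.2091 = 2.187; τ_1 = 334.5/2.187 = 153.0 μs.
Leg 2: speed unknown; τ_2 = 300.0/γ_2.
Total proper time: 153.0 + τ_2 = 309.5, so τ_2 = 309.5 − 153.0 = 156.5 μs.
γ_2 = 300.0/156.5 = 1.917; β = √(1 − 1/γ²) = √0.7278.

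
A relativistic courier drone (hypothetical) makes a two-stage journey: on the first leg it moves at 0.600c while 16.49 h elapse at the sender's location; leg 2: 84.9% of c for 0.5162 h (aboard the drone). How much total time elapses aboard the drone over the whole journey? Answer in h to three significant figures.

τ = 13.7 h

Leg 1: γ = 1/√(1 − 0.600²) = 5/4 = 1.250; τ_1 = 16.49/1.250 = 13.19 h.
Leg 2: 0.5162 h is already measured aboard the drone.
Total: 13.19 + 0.5162 h.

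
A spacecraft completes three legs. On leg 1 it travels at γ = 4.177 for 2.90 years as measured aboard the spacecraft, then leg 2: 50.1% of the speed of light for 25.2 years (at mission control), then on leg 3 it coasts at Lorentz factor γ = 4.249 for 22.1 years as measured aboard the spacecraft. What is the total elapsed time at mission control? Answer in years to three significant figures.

Leg 1: γ = 4.177; Δt_1 = 4.177 × 2.90 = 12.11 years.
Leg 2: 25.2 years is already measured at mission control.
Leg 3: γ = 4.249; Δt_3 = 4.249 × 22.1 = 93.90 years.
Total: 12.11 + 25.20 + 93.90 years.

Δt = 131 years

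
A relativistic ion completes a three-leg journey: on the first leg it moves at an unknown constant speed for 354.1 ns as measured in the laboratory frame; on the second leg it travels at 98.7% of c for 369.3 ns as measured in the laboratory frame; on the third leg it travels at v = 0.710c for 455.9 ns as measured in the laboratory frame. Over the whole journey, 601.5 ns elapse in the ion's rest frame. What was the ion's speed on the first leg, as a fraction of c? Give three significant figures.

Leg 1: speed unknown; τ_1 = 354.1/γ_1.
Leg 2: β = 0.987; γ = 1/√(1 − 0.987²) = 1/√0.02583 = 6.222; τ_2 = 369.3/6.222 = 59.35 ns.
Leg 3: γ = 1/√(1 − 0.710²) = 1/√0.4959 = 1.420; τ_3 = 455.9/1.420 = 321.0 ns.
Total proper time: τ_1 + 59.35 + 321.0 = 601.5, so τ_1 = 601.5 − 380.4 = 221.1 ns.
γ_1 = 354.1/221.1 = 1.602; β = √(1 − 1/γ²) = √0.6101.

β = 0.781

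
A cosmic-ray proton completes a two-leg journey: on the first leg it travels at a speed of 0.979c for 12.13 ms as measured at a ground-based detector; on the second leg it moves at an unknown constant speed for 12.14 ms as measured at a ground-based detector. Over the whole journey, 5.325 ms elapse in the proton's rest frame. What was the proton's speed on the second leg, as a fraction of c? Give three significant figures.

β = 0.972

Leg 1: γ = 1/√(1 − 0.979²) = 1/√0.04156 = 4.905; τ_1 = 12.13/4.905 = 2.473 ms.
Leg 2: speed unknown; τ_2 = 12.14/γ_2.
Total proper time: 2.473 + τ_2 = 5.325, so τ_2 = 5.325 − 2.473 = 2.852 ms.
γ_2 = 12.14/2.852 = 4.256; β = √(1 − 1/γ²) = √0.9448.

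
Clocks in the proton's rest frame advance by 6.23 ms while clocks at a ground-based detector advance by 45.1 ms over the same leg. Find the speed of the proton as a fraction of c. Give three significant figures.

β = 0.990

The proper time is measured in the proton's rest frame (both events occur at the proton's location); Δt is measured at a ground-based detector. γ = Δt/τ = 45.1/6.23 = 7.239.
β = √(1 − 1/γ²) = √(1 − 0.01908) = √0.9809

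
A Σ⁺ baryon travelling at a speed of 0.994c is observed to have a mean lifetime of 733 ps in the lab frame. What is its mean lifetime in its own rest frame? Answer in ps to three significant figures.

γ = 1/√(1 − 0.994²) = 1/√0.01196 = 9.142
The lab-frame lifetime is the dilated interval; the proper lifetime is τ₀ = Δt/γ = 733/9.142 ps.

τ₀ = 80.2 ps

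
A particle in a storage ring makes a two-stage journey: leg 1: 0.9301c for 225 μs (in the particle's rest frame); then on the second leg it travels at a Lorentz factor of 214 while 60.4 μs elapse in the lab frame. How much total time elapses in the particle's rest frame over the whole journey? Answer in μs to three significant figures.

τ = 225 μs

Leg 1: 225 μs is already measured in the particle's rest frame.
Leg 2: γ = 214; τ_2 = 60.4/214.0 = 0.2822 μs.
Total: 225.0 + 0.2822 μs.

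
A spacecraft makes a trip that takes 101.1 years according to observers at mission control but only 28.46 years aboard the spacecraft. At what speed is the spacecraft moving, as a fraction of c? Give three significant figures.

β = 0.960

The proper time is measured aboard the spacecraft (both events occur at the spacecraft's location); Δt is measured at mission control. γ = Δt/τ = 101.1/28.46 = 3.552.
β = √(1 − 1/γ²) = √(1 − 0.07924) = √0.9208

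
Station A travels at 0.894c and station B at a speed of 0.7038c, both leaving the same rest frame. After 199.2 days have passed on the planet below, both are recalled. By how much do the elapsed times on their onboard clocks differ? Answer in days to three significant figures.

|τ_A − τ_B| = 52.3 days

A: γ = 1/√(1 − 0.894²) = 1/√0.2008 = 2.232; τ_A = 199.2/2.232 = 89.25 days.
B: γ = 1/√(1 − 0.7038²) = 1/√0.5047 = 1.408; τ_B = 199.2/1.408 = 141.5 days.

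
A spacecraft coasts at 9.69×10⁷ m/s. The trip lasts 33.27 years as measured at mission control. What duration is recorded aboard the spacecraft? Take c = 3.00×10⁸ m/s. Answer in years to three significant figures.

β = 9.69×10⁷/3.00×10⁸ = 0.3230; γ = 1/√(1 − 0.3230²) = 1.057
The interval measured at mission control is the dilated one; the clock aboard the spacecraft measures the proper time τ = Δt/γ = 33.27/1.057 years.

τ = 31.5 years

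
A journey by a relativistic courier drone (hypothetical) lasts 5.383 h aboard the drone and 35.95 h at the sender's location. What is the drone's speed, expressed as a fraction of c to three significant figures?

The proper time is measured aboard the drone (both events occur at the drone's location); Δt is measured at the sender's location. γ = Δt/τ = 35.95/5.383 = 6.678.
β = √(1 − 1/γ²) = √(1 − 0.02242) = √0.9776

β = 0.989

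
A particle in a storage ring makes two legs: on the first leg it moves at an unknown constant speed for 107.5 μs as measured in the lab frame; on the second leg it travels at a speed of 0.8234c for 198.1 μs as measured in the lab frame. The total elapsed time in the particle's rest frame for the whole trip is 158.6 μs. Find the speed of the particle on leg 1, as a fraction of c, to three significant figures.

β = 0.903

Leg 1: speed unknown; τ_1 = 107.5/γ_1.
Leg 2: γ = 1/√(1 − 0.8234²) = 1/√0.3220 = 1.762; τ_2 = 198.1/1.762 = 112.4 μs.
Total proper time: τ_1 + 112.4 = 158.6, so τ_1 = 158.6 − 112.4 = 46.19 μs.
γ_1 = 107.5/46.19 = 2.328; β = √(1 − 1/γ²) = √0.8154.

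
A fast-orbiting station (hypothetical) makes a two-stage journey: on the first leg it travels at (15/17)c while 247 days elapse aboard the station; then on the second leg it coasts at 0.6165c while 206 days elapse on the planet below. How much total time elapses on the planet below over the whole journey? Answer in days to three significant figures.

Leg 1: γ = 1/√(1 − (15/17)²) = 17/8 = 2.125; Δt_1 = 2.125 × 247 = 524.9 days.
Leg 2: 206 days is already measured on the planet below.
Total: 524.9 + 206.0 days.

Δt = 731 days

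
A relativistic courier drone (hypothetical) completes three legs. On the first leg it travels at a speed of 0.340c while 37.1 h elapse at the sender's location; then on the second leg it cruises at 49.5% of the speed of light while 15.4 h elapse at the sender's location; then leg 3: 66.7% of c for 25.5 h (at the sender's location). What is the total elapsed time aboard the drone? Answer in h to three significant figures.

τ = 67.3 h

Leg 1: γ = 1/√(1 − 0.340²) = 1/√0.8844 = 1.063; τ_1 = 37.1/1.063 = 34.89 h.
Leg 2: β = 0.495; γ = 1/√(1 − 0.495²) = 1/√0.7550 = 1.151; τ_2 = 15.4/1.151 = 13.38 h.
Leg 3: β = 0.667; γ = 1/√(1 − 0.667²) = 1/√0.5551 = 1.342; τ_3 = 25.5/1.342 = 19.00 h.
Total: 34.89 + 13.38 + 19.00 h.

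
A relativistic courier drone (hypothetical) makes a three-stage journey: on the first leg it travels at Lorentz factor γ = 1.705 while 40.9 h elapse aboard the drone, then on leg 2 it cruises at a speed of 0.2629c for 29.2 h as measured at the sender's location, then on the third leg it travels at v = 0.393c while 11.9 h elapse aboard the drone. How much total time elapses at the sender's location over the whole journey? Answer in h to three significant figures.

Leg 1: γ = 1.705; Δt_1 = 1.705 × 40.9 = 69.73 h.
Leg 2: 29.2 h is already measured at the sender's location.
Leg 3: γ = 1/√(1 − 0.393²) = 1/√0.8456 = 1.088; Δt_3 = 1.088 × 11.9 = 12.94 h.
Total: 69.73 + 29.20 + 12.94 h.

Δt = 112 h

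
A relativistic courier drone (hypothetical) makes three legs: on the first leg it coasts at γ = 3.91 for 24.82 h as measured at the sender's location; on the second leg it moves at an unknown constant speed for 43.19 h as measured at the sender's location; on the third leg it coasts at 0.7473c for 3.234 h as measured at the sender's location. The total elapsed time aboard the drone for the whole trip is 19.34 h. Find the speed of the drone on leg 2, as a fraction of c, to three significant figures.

Leg 1: γ = 3.91; τ_1 = 24.82/3.910 = 6.348 h.
Leg 2: speed unknown; τ_2 = 43.19/γ_2.
Leg 3: γ = 1/√(1 − 0.7473²) = 1/√0.4415 = 1.505; τ_3 = 3.234/1.505 = 2.149 h.
Total proper time: 6.348 + τ_2 + 2.149 = 19.34, so τ_2 = 19.34 − 8.497 = 10.84 h.
γ_2 = 43.19/10.84 = 3.983; β = √(1 − 1/γ²) = √0.9370.

β = 0.968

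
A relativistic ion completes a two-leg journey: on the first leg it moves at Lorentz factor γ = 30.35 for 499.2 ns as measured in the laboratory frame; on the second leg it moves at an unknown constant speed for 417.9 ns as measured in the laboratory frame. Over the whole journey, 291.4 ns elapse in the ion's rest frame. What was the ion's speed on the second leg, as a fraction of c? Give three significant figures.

β = 0.753

Leg 1: γ = 30.35; τ_1 = 499.2/30.35 = 16.45 ns.
Leg 2: speed unknown; τ_2 = 417.9/γ_2.
Total proper time: 16.45 + τ_2 = 291.4, so τ_2 = 291.4 − 16.45 = 275.0 ns.
γ_2 = 417.9/275.0 = 1.520; β = √(1 − 1/γ²) = √0.5671.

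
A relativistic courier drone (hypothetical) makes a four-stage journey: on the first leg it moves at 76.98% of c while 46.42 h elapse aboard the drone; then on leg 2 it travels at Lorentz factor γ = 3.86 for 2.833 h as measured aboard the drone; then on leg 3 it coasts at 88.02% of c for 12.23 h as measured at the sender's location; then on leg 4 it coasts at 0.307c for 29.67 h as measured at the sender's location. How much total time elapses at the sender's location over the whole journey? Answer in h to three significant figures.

Leg 1: β = 0.7698; γ = 1/√(1 − 0.7698²) = 1/√0.4074 = 1.567; Δt_1 = 1.567 × 46.42 = 72.73 h.
Leg 2: γ = 3.86; Δt_2 = 3.860 × 2.833 = 10.94 h.
Leg 3: 12.23 h is already measured at the sender's location.
Leg 4: 29.67 h is already measured at the sender's location.
Total: 72.73 + 10.94 + 12.23 + 29.67 h.

Δt = 126 h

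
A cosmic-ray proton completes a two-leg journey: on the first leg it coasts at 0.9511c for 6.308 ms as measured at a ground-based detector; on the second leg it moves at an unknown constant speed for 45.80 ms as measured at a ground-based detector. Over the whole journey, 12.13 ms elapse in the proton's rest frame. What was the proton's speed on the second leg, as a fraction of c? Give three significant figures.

Leg 1: γ = 1/√(1 − 0.9511²) = 1/√0.09541 = 3.237; τ_1 = 6.308/3.237 = 1.948 ms.
Leg 2: speed unknown; τ_2 = 45.80/γ_2.
Total proper time: 1.948 + τ_2 = 12.13, so τ_2 = 12.13 − 1.948 = 10.18 ms.
γ_2 = 45.80/10.18 = 4.498; β = √(1 − 1/γ²) = √0.9506.

β = 0.975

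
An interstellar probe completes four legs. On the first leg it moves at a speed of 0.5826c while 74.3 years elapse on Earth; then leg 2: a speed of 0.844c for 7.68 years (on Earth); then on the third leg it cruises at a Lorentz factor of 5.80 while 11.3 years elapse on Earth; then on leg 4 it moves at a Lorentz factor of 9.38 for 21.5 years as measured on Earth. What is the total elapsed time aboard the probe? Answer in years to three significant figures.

τ = 68.7 years

Leg 1: γ = 1/√(1 − 0.5826²) = 1/√0.6606 = 1.230; τ_1 = 74.3/1.230 = 60.39 years.
Leg 2: γ = 1/√(1 − 0.844²) = 1/√0.2877 = 1.864; τ_2 = 7.68/1.864 = 4.119 years.
Leg 3: γ = 5.80; τ_3 = 11.3/5.800 = 1.948 years.
Leg 4: γ = 9.38; τ_4 = 21.5/9.380 = 2.292 years.
Total: 60.39 + 4.119 + 1.948 + 2.292 years.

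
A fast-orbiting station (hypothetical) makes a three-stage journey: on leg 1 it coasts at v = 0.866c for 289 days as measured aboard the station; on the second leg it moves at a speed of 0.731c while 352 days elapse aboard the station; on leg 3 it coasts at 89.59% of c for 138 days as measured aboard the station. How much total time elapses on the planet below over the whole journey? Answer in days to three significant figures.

Δt = 1400 days

Leg 1: γ = 1/√(1 − 0.866²) = 1/√0.2500 = 2.000; Δt_1 = 2.000 × 289 = 577.9 days.
Leg 2: γ = 1/√(1 − 0.731²) = 1/√0.4656 = 1.465; Δt_2 = 1.465 × 352 = 515.8 days.
Leg 3: β = 0.8959; γ = 1/√(1 − 0.8959²) = 1/√0.1974 = 2.251; Δt_3 = 2.251 × 138 = 310.6 days.
Total: 577.9 + 515.8 + 310.6 days.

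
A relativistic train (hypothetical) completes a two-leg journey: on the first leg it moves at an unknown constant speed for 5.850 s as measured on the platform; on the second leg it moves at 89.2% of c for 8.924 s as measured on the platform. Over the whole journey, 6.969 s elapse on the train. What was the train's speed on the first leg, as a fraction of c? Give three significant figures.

β = 0.865

Leg 1: speed unknown; τ_1 = 5.850/γ_1.
Leg 2: β = 0.892; γ = 1/√(1 − 0.892²) = 1/√0.2043 = 2.212; τ_2 = 8.924/2.212 = 4.034 s.
Total proper time: τ_1 + 4.034 = 6.969, so τ_1 = 6.969 − 4.034 = 2.935 s.
γ_1 = 5.850/2.935 = 1.993; β = √(1 − 1/γ²) = √0.7483.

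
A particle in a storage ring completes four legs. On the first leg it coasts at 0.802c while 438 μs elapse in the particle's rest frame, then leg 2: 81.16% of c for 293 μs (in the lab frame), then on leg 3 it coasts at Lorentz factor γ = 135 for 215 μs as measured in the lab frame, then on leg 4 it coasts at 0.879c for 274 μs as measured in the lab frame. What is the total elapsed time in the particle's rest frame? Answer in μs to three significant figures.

τ = 741 μs

Leg 1: 438 μs is already measured in the particle's rest frame.
Leg 2: β = 0.8116; γ = 1/√(1 − 0.8116²) = 1/√0.3413 = 1.712; τ_2 = 293/1.712 = 171.2 μs.
Leg 3: γ = 135; τ_3 = 215/135.0 = 1.593 μs.
Leg 4: γ = 1/√(1 − 0.879²) = 1/√0.2274 = 2.097; τ_4 = 274/2.097 = 130.6 μs.
Total: 438.0 + 171.2 + 1.593 + 130.6 μs.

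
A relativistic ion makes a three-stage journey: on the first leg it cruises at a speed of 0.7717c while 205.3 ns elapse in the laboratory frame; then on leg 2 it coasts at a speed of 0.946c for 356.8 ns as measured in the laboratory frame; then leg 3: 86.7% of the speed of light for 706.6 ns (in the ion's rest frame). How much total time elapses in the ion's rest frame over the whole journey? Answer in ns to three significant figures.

Leg 1: γ = 1/√(1 − 0.7717²) = 1/√0.4045 = 1.572; τ_1 = 205.3/1.572 = 130.6 ns.
Leg 2: γ = 1/√(1 − 0.946²) = 1/√0.1051 = 3.085; τ_2 = 356.8/3.085 = 115.7 ns.
Leg 3: 706.6 ns is already measured in the ion's rest frame.
Total: 130.6 + 115.7 + 706.6 ns.

τ = 953 ns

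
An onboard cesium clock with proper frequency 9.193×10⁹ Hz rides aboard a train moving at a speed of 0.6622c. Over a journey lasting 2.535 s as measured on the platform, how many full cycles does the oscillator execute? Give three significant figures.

N = 1.75×10¹⁰

γ = 1/√(1 − 0.6622²) = 1/√0.5615 = 1.335
The oscillator's own cycle count is N = f × τ where τ is the proper time on the train. τ = Δt/γ = 2.535/1.335 = 1.900 s = 1.900×10⁰ s.
N = 9.193×10⁹ × 1.900×10⁰ = 1.746×10¹⁰.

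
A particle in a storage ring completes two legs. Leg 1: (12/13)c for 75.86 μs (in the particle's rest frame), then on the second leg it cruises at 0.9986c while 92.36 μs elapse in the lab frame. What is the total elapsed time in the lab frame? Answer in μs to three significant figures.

Leg 1: γ = 1/√(1 − (12/13)²) = 13/5 = 2.600; Δt_1 = 2.600 × 75.86 = 197.2 μs.
Leg 2: 92.36 μs is already measured in the lab frame.
Total: 197.2 + 92.36 μs.

Δt = 290 μs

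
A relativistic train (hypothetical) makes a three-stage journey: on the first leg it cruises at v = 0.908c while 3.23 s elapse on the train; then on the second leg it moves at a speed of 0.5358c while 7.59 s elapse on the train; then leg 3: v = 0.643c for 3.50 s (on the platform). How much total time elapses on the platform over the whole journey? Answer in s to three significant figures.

Leg 1: γ = 1/√(1 − 0.908²) = 1/√0.1755 = 2.387; Δt_1 = 2.387 × 3.23 = 7.709 s.
Leg 2: γ = 1/√(1 − 0.5358²) = 1/√0.7129 = 1.184; Δt_2 = 1.184 × 7.59 = 8.989 s.
Leg 3: 3.50 s is already measured on the platform.
Total: 7.709 + 8.989 + 3.500 s.

Δt = 20.2 s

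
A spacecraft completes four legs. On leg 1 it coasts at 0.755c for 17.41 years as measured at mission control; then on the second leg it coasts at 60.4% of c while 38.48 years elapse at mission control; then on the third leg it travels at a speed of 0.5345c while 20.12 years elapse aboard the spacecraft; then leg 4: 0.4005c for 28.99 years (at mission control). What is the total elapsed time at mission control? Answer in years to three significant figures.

Leg 1: 17.41 years is already measured at mission control.
Leg 2: 38.48 years is already measured at mission control.
Leg 3: γ = 1/√(1 − 0.5345²) = 1/√0.7143 = 1.183; Δt_3 = 1.183 × 20.12 = 23.81 years.
Leg 4: 28.99 years is already measured at mission control.
Total: 17.41 + 38.48 + 23.81 + 28.99 years.

Δt = 109 years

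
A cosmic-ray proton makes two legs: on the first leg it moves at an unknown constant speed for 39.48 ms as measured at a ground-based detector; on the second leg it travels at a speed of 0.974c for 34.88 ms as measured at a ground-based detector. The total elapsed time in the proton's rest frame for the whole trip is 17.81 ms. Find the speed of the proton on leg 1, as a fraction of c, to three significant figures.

β = 0.968

Leg 1: speed unknown; τ_1 = 39.48/γ_1.
Leg 2: γ = 1/√(1 − 0.974²) = 1/√0.05132 = 4.414; τ_2 = 34.88/4.414 = 7.902 ms.
Total proper time: τ_1 + 7.902 = 17.81, so τ_1 = 17.81 − 7.902 = 9.908 ms.
γ_1 = 39.48/9.908 = 3.985; β = √(1 − 1/γ²) = √0.9370.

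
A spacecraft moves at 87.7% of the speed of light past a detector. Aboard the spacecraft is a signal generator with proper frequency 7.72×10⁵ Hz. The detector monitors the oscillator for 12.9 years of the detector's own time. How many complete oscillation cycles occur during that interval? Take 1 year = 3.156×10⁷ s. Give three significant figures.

N = 1.51×10¹⁴

β = 0.877; γ = 1/√(1 − 0.877²) = 1/√0.2309 = 2.081
During 12.9 years of lab time, the oscillator's proper time advances by τ = Δt/γ = 12.9/2.081 = 6.198 years = 1.956×10⁸ s.
N = f × τ = 7.72×10⁵ × 1.956×10⁸ = 1.510×10¹⁴.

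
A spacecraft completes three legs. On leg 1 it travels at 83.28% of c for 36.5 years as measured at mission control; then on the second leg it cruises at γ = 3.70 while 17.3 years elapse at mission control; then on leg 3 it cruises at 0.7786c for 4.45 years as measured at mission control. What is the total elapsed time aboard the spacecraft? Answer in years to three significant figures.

Leg 1: β = 0.8328; γ = 1/√(1 − 0.8328²) = 1/√0.3064 = 1.806; τ_1 = 36.5/1.806 = 20.21 years.
Leg 2: γ = 3.70; τ_2 = 17.3/3.700 = 4.676 years.
Leg 3: γ = 1/√(1 − 0.7786²) = 1/√0.3938 = 1.594; τ_3 = 4.45/1.594 = 2.792 years.
Total: 20.21 + 4.676 + 2.792 years.

τ = 27.7 years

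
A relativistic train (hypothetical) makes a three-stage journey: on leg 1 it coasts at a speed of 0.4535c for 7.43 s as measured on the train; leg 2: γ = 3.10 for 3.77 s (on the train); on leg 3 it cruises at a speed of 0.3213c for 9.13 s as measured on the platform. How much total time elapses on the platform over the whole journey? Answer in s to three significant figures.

Leg 1: γ = 1/√(1 − 0.4535²) = 1/√0.7943 = 1.122; Δt_1 = 1.122 × 7.43 = 8.337 s.
Leg 2: γ = 3.10; Δt_2 = 3.100 × 3.77 = 11.69 s.
Leg 3: 9.13 s is already measured on the platform.
Total: 8.337 + 11.69 + 9.130 s.

Δt = 29.2 s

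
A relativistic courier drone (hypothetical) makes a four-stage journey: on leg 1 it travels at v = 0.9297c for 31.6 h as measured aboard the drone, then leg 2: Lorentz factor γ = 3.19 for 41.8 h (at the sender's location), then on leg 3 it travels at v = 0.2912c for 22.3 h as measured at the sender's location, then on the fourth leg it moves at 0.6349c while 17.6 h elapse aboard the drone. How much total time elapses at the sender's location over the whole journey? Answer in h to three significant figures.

Leg 1: γ = 1/√(1 − 0.9297²) = 1/√0.1357 = 2.715; Δt_1 = 2.715 × 31.6 = 85.80 h.
Leg 2: 41.8 h is already measured at the sender's location.
Leg 3: 22.3 h is already measured at the sender's location.
Leg 4: γ = 1/√(1 − 0.6349²) = 1/√0.5969 = 1.294; Δt_4 = 1.294 × 17.6 = 22.78 h.
Total: 85.80 + 41.80 + 22.30 + 22.78 h.

Δt = 173 h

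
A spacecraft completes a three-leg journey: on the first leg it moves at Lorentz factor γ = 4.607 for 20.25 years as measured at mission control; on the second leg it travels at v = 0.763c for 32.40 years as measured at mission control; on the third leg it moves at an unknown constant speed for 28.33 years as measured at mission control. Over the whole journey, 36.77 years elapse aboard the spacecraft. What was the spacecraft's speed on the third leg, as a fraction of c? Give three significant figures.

Leg 1: γ = 4.607; τ_1 = 20.25/4.607 = 4.395 years.
Leg 2: γ = 1/√(1 − 0.763²) = 1/√0.4178 = 1.547; τ_2 = 32.40/1.547 = 20.94 years.
Leg 3: speed unknown; τ_3 = 28.33/γ_3.
Total proper time: 4.395 + 20.94 + τ_3 = 36.77, so τ_3 = 36.77 − 25.34 = 11.43 years.
γ_3 = 28.33/11.43 = 2.478; β = √(1 − 1/γ²) = √0.8372.

β = 0.915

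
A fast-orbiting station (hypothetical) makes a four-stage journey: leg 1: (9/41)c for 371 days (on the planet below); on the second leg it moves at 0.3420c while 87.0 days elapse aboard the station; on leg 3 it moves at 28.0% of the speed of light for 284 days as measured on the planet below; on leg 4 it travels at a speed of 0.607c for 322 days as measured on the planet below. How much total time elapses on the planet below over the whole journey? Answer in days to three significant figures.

Δt = 1070 days

Leg 1: 371 days is already measured on the planet below.
Leg 2: γ = 1/√(1 − 0.3420²) = 1/√0.8830 = 1.064; Δt_2 = 1.064 × 87.0 = 92.58 days.
Leg 3: 284 days is already measured on the planet below.
Leg 4: 322 days is already measured on the planet below.
Total: 371.0 + 92.58 + 284.0 + 322.0 days.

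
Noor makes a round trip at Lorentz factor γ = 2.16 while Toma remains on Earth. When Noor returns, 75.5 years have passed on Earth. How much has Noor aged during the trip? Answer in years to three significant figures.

γ = 2.16
Noor's clock measures proper time along the trip: τ = Δt/γ = 75.5/2.160 years.

τ = 35.0 years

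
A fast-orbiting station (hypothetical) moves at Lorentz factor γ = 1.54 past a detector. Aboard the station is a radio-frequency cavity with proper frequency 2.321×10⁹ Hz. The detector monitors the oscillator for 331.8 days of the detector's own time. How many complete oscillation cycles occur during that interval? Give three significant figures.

γ = 1.54
During 331.8 days of lab time, the oscillator's proper time advances by τ = Δt/γ = 331.8/1.540 = 215.5 days = 1.862×10⁷ s.
N = f × τ = 2.321×10⁹ × 1.862×10⁷ = 4.321×10¹⁶.

N = 4.32×10¹⁶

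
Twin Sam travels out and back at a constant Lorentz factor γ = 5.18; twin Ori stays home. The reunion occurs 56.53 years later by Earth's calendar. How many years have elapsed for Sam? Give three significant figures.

γ = 5.18
Sam's clock measures proper time along the trip: τ = Δt/γ = 56.53/5.180 years.

τ = 10.9 years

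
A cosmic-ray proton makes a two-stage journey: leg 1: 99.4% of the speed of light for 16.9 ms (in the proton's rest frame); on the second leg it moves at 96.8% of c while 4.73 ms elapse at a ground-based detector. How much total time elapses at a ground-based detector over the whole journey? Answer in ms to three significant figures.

Leg 1: β = 0.994; γ = 1/√(1 − 0.994²) = 1/√0.01196 = 9.142; Δt_1 = 9.142 × 16.9 = 154.5 ms.
Leg 2: 4.73 ms is already measured at a ground-based detector.
Total: 154.5 + 4.730 ms.

Δt = 159 ms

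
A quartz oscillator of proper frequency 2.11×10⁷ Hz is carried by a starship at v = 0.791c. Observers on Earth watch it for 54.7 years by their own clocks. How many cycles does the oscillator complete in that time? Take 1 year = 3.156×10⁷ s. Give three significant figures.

N = 2.23×10¹⁶

γ = 1/√(1 − 0.791²) = 1/√0.3743 = 1.634
During 54.7 years of lab time, the oscillator's proper time advances by τ = Δt/γ = 54.7/1.634 = 33.47 years = 1.056×10⁹ s.
N = f × τ = 2.11×10⁷ × 1.056×10⁹ = 2.229×10¹⁶.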